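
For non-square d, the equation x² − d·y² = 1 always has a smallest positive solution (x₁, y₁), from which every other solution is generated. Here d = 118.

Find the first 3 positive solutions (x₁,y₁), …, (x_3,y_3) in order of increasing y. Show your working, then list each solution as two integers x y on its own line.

d=118: √d = [10; 1,6,3,2,10,2,3,6,1,20] (ℓ=10, even), read p_9/q_9
a_0=10:  p_0=10·1+0=10,  q_0=10·0+1=1
a_1=1:  p_1=1·10+1=11,  q_1=1·1+0=1
a_2=6:  p_2=6·11+10=76,  q_2=6·1+1=7
…
a_4=2:  p_4=2·239+76=554,  q_4=2·22+7=51
…
a_6=2:  p_6=2·5779+554=12112,  q_6=2·532+51=1115
a_7=3:  p_7=3·12112+5779=42115,  q_7=3·1115+532=3877
a_8=6:  p_8=6·42115+12112=264802,  q_8=6·3877+1115=24377
a_9=1:  p_9=1·264802+42115=306917,  q_9=1·24377+3877=28254
(x₁, y₁) = (306917, 28254);  306917² − 118·28254² = 1 ✓
k=2:  x_2 = 306917·306917+118·28254·28254 = 188396089777,  y_2 = 306917·28254+28254·306917 = 17343265836
k=3:  x_3 = 306917·188396089777+118·28254·17343265836 = 115643925371868101,  y_3 = 306917·17343265836+28254·188396089777 = 10645886241146970

306917 28254
188396089777 17343265836
115643925371868101 10645886241146970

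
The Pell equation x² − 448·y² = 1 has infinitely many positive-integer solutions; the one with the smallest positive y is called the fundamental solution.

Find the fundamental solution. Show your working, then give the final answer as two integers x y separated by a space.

√448 → a₀=21, period (6,42); ℓ=2 even so k=1
i=0: a=21 ⇒ p=21, q=1
i=1: a=6 ⇒ p=127, q=6
fundamental: x₁=127, y₁=6  (since 16129 − 448·36 = 1)

127 6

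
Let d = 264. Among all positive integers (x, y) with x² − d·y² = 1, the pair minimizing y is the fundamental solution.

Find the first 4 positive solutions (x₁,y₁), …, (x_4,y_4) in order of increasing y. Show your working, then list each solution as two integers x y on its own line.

√264 → a₀=16, period (4,32); ℓ=2 even so k=1
step 0: (16, 1)  from 16·(1,0) + (0,1)
step 1: (65, 4)  from 4·(16,1) + (1,0)
→ (65, 4).  Check: 65²=4225, 264·4²=4224, difference 1.
(65+4√264)^2 = 8449 + 520√264
(65+4√264)^3 = 1098305 + 67596√264
(65+4√264)^4 = 142771201 + 8786960√264

65 4
8449 520
1098305 67596
142771201 8786960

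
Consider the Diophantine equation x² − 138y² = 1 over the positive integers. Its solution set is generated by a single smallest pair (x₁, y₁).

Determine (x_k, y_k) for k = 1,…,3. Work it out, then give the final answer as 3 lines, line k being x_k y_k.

√138 → a₀=11, period (1,2,1,22); ℓ=4 even so k=3
a_0=11:  p_0=11·1+0=11,  q_0=11·0+1=1
a_1=1:  p_1=1·11+1=12,  q_1=1·1+0=1
a_2=2:  p_2=2·12+11=35,  q_2=2·1+1=3
a_3=1:  p_3=1·35+12=47,  q_3=1·3+1=4
→ (47, 4).  Check: 47²=2209, 138·4²=2208, difference 1.
(x_2, y_2) = (47·47 + 138·4·4, 47·4 + 4·47) = (4417, 376)
(x_3, y_3) = (47·4417 + 138·4·376, 47·376 + 4·4417) = (415151, 35340)

47 4
4417 376
415151 35340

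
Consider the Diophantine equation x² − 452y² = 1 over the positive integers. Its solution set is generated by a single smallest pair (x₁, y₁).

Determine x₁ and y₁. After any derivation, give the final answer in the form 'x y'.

[21; 3,1,5,3,10,3,5,1,3,42] for √452; ℓ=10 ⇒ convergent index 9
step 0: (21, 1)  from 21·(1,0) + (0,1)
step 1: (64, 3)  from 3·(21,1) + (1,0)
step 2: (85, 4)  from 1·(64,3) + (21,1)
step 3: (489, 23)  from 5·(85,4) + (64,3)
step 4: (1552, 73)  from 3·(489,23) + (85,4)
step 5: (16009, 753)  from 10·(1552,73) + (489,23)
…
step 8: (313483, 14745)  from 1·(263904,12413) + (49579,2332)
step 9: (1204353, 56648)  from 3·(313483,14745) + (263904,12413)
(x₁, y₁) = (1204353, 56648);  1204353² − 452·56648² = 1 ✓

1204353 56648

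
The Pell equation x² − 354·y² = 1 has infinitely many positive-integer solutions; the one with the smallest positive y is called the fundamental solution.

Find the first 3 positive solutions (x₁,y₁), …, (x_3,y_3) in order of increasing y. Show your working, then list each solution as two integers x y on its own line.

258065 13716
133195088449 7079239080
68745981000924305 3653807666346684

√354 → a₀=18, period (1,4,2,2,18,2,2,4,1,36); ℓ=10 even so k=9
i=0: a=18 ⇒ p=18, q=1
…
i=2: a=4 ⇒ p=94, q=5
…
i=7: a=2 ⇒ p=47771, q=2539
i=8: a=4 ⇒ p=210294, q=11177
i=9: a=1 ⇒ p=258065, q=13716
→ (258065, 13716).  Check: 258065²=66597544225, 354·13716²=66597544224, difference 1.
n=2: (258065,13716)∘(258065,13716) = (258065·258065+354·13716·13716, 258065·13716+13716·258065) = (133195088449,7079239080)
n=3: (133195088449,7079239080)∘(258065,13716) = (258065·133195088449+354·13716·7079239080, 258065·7079239080+13716·133195088449) = (68745981000924305,3653807666346684)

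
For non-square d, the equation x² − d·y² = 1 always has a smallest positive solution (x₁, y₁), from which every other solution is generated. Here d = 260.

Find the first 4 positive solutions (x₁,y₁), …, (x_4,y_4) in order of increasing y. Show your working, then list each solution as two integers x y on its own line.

√260 = [16; 8,32, …], period ℓ=2 (even) → k=1
k=0  a_k=16  p_k/q_k = 16/1
k=1  a_k=8  p_k/q_k = 129/8
fundamental: x₁=129, y₁=8  (since 16641 − 260·64 = 1)
n=2: (129,8)∘(129,8) = (129·129+260·8·8, 129·8+8·129) = (33281,2064)
n=3: (33281,2064)∘(129,8) = (129·33281+260·8·2064, 129·2064+8·33281) = (8586369,532504)
n=4: (8586369,532504)∘(129,8) = (129·8586369+260·8·532504, 129·532504+8·8586369) = (2215249921,137383968)

129 8
33281 2064
8586369 532504
2215249921 137383968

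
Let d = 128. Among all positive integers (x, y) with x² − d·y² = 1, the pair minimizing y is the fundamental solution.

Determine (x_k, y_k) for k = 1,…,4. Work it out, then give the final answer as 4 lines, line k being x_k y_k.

577 51
665857 58854
768398401 67917465
886731088897 78376695756

[11; 3,5,3,22] for √128; ℓ=4 ⇒ convergent index 3
k=0  a_k=11  p_k/q_k = 11/1
k=1  a_k=3  p_k/q_k = 34/3
k=2  a_k=5  p_k/q_k = 181/16
k=3  a_k=3  p_k/q_k = 577/51
→ (577, 51).  Check: 577²=332929, 128·51²=332928, difference 1.
(x_2, y_2) = (577·577 + 128·51·51, 577·51 + 51·577) = (665857, 58854)
(x_3, y_3) = (577·665857 + 128·51·58854, 577·58854 + 51·665857) = (768398401, 67917465)
(x_4, y_4) = (577·768398401 + 128·51·67917465, 577·67917465 + 51·768398401) = (886731088897, 78376695756)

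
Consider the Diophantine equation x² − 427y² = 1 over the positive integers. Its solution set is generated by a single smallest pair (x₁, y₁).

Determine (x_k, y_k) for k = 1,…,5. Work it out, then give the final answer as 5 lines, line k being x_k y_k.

√427 = [20; 1,1,1,40, …], period ℓ=4 (even) → k=3
k=0  a_k=20  p_k/q_k = 20/1
k=1  a_k=1  p_k/q_k = 21/1
k=2  a_k=1  p_k/q_k = 41/2
k=3  a_k=1  p_k/q_k = 62/3
(x₁, y₁) = (62, 3);  62² − 427·3² = 1 ✓
k=2:  x_2 = 62·62+427·3·3 = 7687,  y_2 = 62·3+3·62 = 372
k=3:  x_3 = 62·7687+427·3·372 = 953126,  y_3 = 62·372+3·7687 = 46125
k=4:  x_4 = 62·953126+427·3·46125 = 118179937,  y_4 = 62·46125+3·953126 = 5719128
k=5:  x_5 = 62·118179937+427·3·5719128 = 14653359062,  y_5 = 62·5719128+3·118179937 = 709125747

62 3
7687 372
953126 46125
118179937 5719128
14653359062 709125747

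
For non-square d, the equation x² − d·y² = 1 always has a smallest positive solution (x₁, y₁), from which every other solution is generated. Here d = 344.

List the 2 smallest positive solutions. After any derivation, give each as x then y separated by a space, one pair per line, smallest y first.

d=344: √d = [18; 1,1,4,1,3,1,4,1,1,36] (ℓ=10, even), read p_9/q_9
step 0: (18, 1)  from 18·(1,0) + (0,1)
…
step 2: (37, 2)  from 1·(19,1) + (18,1)
…
step 8: (5694, 307)  from 1·(4711,254) + (983,53)
step 9: (10405, 561)  from 1·(5694,307) + (4711,254)
fundamental: x₁=10405, y₁=561  (since 108264025 − 344·314721 = 1)
n=2: (10405,561)∘(10405,561) = (10405·10405+344·561·561, 10405·561+561·10405) = (216528049,11674410)

10405 561
216528049 11674410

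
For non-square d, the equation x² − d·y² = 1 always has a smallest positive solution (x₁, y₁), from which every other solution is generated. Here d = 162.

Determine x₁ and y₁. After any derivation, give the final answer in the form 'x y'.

19601 1540

√162 → a₀=12, period (1,2,1,2,12,2,1,2,1,24); ℓ=10 even so k=9
a_0=12:  p_0=12·1+0=12,  q_0=12·0+1=1
a_1=1:  p_1=1·12+1=13,  q_1=1·1+0=1
a_2=2:  p_2=2·13+12=38,  q_2=2·1+1=3
a_3=1:  p_3=1·38+13=51,  q_3=1·3+1=4
a_4=2:  p_4=2·51+38=140,  q_4=2·4+3=11
…
a_6=2:  p_6=2·1731+140=3602,  q_6=2·136+11=283
a_7=1:  p_7=1·3602+1731=5333,  q_7=1·283+136=419
a_8=2:  p_8=2·5333+3602=14268,  q_8=2·419+283=1121
a_9=1:  p_9=1·14268+5333=19601,  q_9=1·1121+419=1540
(x₁, y₁) = (19601, 1540);  19601² − 162·1540² = 1 ✓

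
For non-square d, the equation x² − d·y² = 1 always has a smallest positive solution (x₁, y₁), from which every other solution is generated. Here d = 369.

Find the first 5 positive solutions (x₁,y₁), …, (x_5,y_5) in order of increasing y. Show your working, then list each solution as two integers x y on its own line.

√369 = [19; 4,1,3,2,7,4,7,2,3,1,4,38, …], period ℓ=12 (even) → k=11
k=0  a_k=19  p_k/q_k = 19/1
…
k=3  a_k=3  p_k/q_k = 365/19
…
k=5  a_k=7  p_k/q_k = 6147/320
…
k=9  a_k=3  p_k/q_k = 1364557/71036
k=10  a_k=1  p_k/q_k = 1758061/91521
k=11  a_k=4  p_k/q_k = 8396801/437120
fundamental: x₁=8396801, y₁=437120  (since 70506267033601 − 369·191073894400 = 1)
(x_2, y_2) = (8396801·8396801 + 369·437120·437120, 8396801·437120 + 437120·8396801) = (141012534067201, 7340819306240)
(x_3, y_3) = (8396801·141012534067201 + 369·437120·7340819306240, 8396801·7340819306240 + 437120·141012534067201) = (2368108374136006451201, 123278797782910239360)
(x_4, y_4) = (8396801·2368108374136006451201 + 369·437120·123278797782910239360, 8396801·123278797782910239360 + 437120·2368108374136006451201) = (39769069528107045198367948801, 2070295065004669620717268480)
(x_5, y_5) = (8396801·39769069528107045198367948801 + 369·437120·2070295065004669620717268480, 8396801·2070295065004669620717268480 + 437120·39769069528107045198367948801) = (667865925565355162349028245713920001, 34767711344252426473018978470025600)

8396801 437120
141012534067201 7340819306240
2368108374136006451201 123278797782910239360
39769069528107045198367948801 2070295065004669620717268480
667865925565355162349028245713920001 34767711344252426473018978470025600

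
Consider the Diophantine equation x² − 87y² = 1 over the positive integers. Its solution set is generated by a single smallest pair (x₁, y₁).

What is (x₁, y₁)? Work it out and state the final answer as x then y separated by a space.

28 3

√87 = [9; 3,18, …], period ℓ=2 (even) → k=1
a_0=9:  p_0=9·1+0=9,  q_0=9·0+1=1
a_1=3:  p_1=3·9+1=28,  q_1=3·1+0=3
(x₁, y₁) = (28, 3);  28² − 87·3² = 1 ✓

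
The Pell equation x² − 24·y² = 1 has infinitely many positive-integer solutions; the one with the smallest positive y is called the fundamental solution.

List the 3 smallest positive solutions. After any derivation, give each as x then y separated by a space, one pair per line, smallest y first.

√24 → a₀=4, period (1,8); ℓ=2 even so k=1
i=0: a=4 ⇒ p=4, q=1
i=1: a=1 ⇒ p=5, q=1
fundamental: x₁=5, y₁=1  (since 25 − 24·1 = 1)
k=2:  x_2 = 5·5+24·1·1 = 49,  y_2 = 5·1+1·5 = 10
k=3:  x_3 = 5·49+24·1·10 = 485,  y_3 = 5·10+1·49 = 99

5 1
49 10
485 99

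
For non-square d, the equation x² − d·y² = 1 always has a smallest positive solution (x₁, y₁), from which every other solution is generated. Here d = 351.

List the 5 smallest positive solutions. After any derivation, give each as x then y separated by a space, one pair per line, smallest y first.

62425 3332
7793761249 416000200
973051091875225 51937624966668
121485428812828080001 6484412476672499600
15167455786308534696249625 809578897660623950093332

√351 → a₀=18, period (1,2,1,3,2,2,2,3,1,2,1,36); ℓ=12 even so k=11
a_0=18:  p_0=18·1+0=18,  q_0=18·0+1=1
a_1=1:  p_1=1·18+1=19,  q_1=1·1+0=1
a_2=2:  p_2=2·19+18=56,  q_2=2·1+1=3
a_3=1:  p_3=1·56+19=75,  q_3=1·3+1=4
a_4=3:  p_4=3·75+56=281,  q_4=3·4+3=15
…
a_8=3:  p_8=3·3747+1555=12796,  q_8=3·200+83=683
…
a_10=2:  p_10=2·16543+12796=45882,  q_10=2·883+683=2449
a_11=1:  p_11=1·45882+16543=62425,  q_11=1·2449+883=3332
→ (62425, 3332).  Check: 62425²=3896880625, 351·3332²=3896880624, difference 1.
(62425+3332√351)^2 = 7793761249 + 416000200√351
(62425+3332√351)^3 = 973051091875225 + 51937624966668√351
(62425+3332√351)^4 = 121485428812828080001 + 6484412476672499600√351
(62425+3332√351)^5 = 15167455786308534696249625 + 809578897660623950093332√351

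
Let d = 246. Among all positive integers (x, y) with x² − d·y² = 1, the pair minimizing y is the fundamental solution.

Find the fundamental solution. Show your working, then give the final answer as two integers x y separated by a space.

88805 5662

[15; 1,2,5,1,14,1,5,2,1,30] for √246; ℓ=10 ⇒ convergent index 9
step 0: (15, 1)  from 15·(1,0) + (0,1)
step 1: (16, 1)  from 1·(15,1) + (1,0)
step 2: (47, 3)  from 2·(16,1) + (15,1)
step 3: (251, 16)  from 5·(47,3) + (16,1)
…
step 6: (4721, 301)  from 1·(4423,282) + (298,19)
…
step 8: (60777, 3875)  from 2·(28028,1787) + (4721,301)
step 9: (88805, 5662)  from 1·(60777,3875) + (28028,1787)
fundamental: x₁=88805, y₁=5662  (since 7886328025 − 246·32058244 = 1)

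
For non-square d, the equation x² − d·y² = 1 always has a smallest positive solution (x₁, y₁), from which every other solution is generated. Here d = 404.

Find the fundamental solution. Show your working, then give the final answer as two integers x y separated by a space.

√404 → a₀=20, period (10,40); ℓ=2 even so k=1
a_0=20:  p_0=20·1+0=20,  q_0=20·0+1=1
a_1=10:  p_1=10·20+1=201,  q_1=10·1+0=10
fundamental: x₁=201, y₁=10  (since 40401 − 404·100 = 1)

201 10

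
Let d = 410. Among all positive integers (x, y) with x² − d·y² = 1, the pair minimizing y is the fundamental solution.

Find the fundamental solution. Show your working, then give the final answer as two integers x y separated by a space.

√410 → a₀=20, period (4,40); ℓ=2 even so k=1
i=0: a=20 ⇒ p=20, q=1
i=1: a=4 ⇒ p=81, q=4
(x₁, y₁) = (81, 4);  81² − 410·4² = 1 ✓

81 4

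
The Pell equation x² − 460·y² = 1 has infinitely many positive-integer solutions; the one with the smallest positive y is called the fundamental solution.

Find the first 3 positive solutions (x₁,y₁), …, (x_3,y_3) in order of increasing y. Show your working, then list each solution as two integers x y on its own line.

2535751 118230
12860066268001 599603681460
65219851798297071751 3040891269731634690

[21; 2,4,3,1,2,10,2,1,3,4,2,42] for √460; ℓ=12 ⇒ convergent index 11
k=0  a_k=21  p_k/q_k = 21/1
…
k=3  a_k=3  p_k/q_k = 622/29
…
k=7  a_k=2  p_k/q_k = 48922/2281
…
k=10  a_k=4  p_k/q_k = 1135029/52921
k=11  a_k=2  p_k/q_k = 2535751/118230
→ (2535751, 118230).  Check: 2535751²=6430033134001, 460·118230²=6430033134000, difference 1.
k=2:  x_2 = 2535751·2535751+460·118230·118230 = 12860066268001,  y_2 = 2535751·118230+118230·2535751 = 599603681460
k=3:  x_3 = 2535751·12860066268001+460·118230·599603681460 = 65219851798297071751,  y_3 = 2535751·599603681460+118230·12860066268001 = 3040891269731634690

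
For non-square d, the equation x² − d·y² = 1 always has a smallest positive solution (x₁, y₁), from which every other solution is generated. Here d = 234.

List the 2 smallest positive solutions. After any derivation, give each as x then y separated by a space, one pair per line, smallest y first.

√234 → a₀=15, period (3,2,1,2,1,2,3,30); ℓ=8 even so k=7
step 0: (15, 1)  from 15·(1,0) + (0,1)
…
step 5: (566, 37)  from 1·(413,27) + (153,10)
step 6: (1545, 101)  from 2·(566,37) + (413,27)
step 7: (5201, 340)  from 3·(1545,101) + (566,37)
(x₁, y₁) = (5201, 340);  5201² − 234·340² = 1 ✓
n=2: (5201,340)∘(5201,340) = (5201·5201+234·340·340, 5201·340+340·5201) = (54100801,3536680)

5201 340
54100801 3536680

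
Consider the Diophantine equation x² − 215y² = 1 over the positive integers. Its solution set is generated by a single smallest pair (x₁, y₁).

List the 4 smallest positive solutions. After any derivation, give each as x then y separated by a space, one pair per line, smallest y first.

√215 = [14; 1,1,1,28, …], period ℓ=4 (even) → k=3
step 0: (14, 1)  from 14·(1,0) + (0,1)
…
step 2: (29, 2)  from 1·(15,1) + (14,1)
step 3: (44, 3)  from 1·(29,2) + (15,1)
(x₁, y₁) = (44, 3);  44² − 215·3² = 1 ✓
(44+3√215)^2 = 3871 + 264√215
(44+3√215)^3 = 340604 + 23229√215
(44+3√215)^4 = 29969281 + 2043888√215

44 3
3871 264
340604 23229
29969281 2043888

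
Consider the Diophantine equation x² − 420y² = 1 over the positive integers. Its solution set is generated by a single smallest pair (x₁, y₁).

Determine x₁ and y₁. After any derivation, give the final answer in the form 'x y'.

41 2

[20; 2,40] for √420; ℓ=2 ⇒ convergent index 1
i=0: a=20 ⇒ p=20, q=1
i=1: a=2 ⇒ p=41, q=2
→ (41, 2).  Check: 41²=1681, 420·2²=1680, difference 1.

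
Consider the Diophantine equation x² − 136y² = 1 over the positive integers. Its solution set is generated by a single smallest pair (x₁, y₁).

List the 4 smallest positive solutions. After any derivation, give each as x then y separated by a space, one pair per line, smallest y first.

35 3
2449 210
171395 14697
11995201 1028580

√136 = [11; 1,1,1,22, …], period ℓ=4 (even) → k=3
step 0: (11, 1)  from 11·(1,0) + (0,1)
step 1: (12, 1)  from 1·(11,1) + (1,0)
step 2: (23, 2)  from 1·(12,1) + (11,1)
step 3: (35, 3)  from 1·(23,2) + (12,1)
fundamental: x₁=35, y₁=3  (since 1225 − 136·9 = 1)
k=2:  x_2 = 35·35+136·3·3 = 2449,  y_2 = 35·3+3·35 = 210
k=3:  x_3 = 35·2449+136·3·210 = 171395,  y_3 = 35·210+3·2449 = 14697
k=4:  x_4 = 35·171395+136·3·14697 = 11995201,  y_4 = 35·14697+3·171395 = 1028580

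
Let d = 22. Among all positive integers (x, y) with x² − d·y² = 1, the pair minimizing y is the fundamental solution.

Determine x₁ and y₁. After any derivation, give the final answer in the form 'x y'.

√22 → a₀=4, period (1,2,4,2,1,8); ℓ=6 even so k=5
i=0: a=4 ⇒ p=4, q=1
i=1: a=1 ⇒ p=5, q=1
i=2: a=2 ⇒ p=14, q=3
i=3: a=4 ⇒ p=61, q=13
i=4: a=2 ⇒ p=136, q=29
i=5: a=1 ⇒ p=197, q=42
fundamental: x₁=197, y₁=42  (since 38809 − 22·1764 = 1)

197 42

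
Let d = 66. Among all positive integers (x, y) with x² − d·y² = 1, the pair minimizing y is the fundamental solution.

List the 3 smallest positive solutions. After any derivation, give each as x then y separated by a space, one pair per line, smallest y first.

[8; 8,16] for √66; ℓ=2 ⇒ convergent index 1
k=0  a_k=8  p_k/q_k = 8/1
k=1  a_k=8  p_k/q_k = 65/8
(x₁, y₁) = (65, 8);  65² − 66·8² = 1 ✓
(65+8√66)^2 = 8449 + 1040√66
(65+8√66)^3 = 1098305 + 135192√66

65 8
8449 1040
1098305 135192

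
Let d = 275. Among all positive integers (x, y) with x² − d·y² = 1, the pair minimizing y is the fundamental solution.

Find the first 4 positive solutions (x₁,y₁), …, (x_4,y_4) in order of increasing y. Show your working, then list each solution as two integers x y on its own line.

199 12
79201 4776
31521799 1900836
12545596801 756527952

[16; 1,1,2,1,1,32] for √275; ℓ=6 ⇒ convergent index 5
step 0: (16, 1)  from 16·(1,0) + (0,1)
…
step 4: (116, 7)  from 1·(83,5) + (33,2)
step 5: (199, 12)  from 1·(116,7) + (83,5)
fundamental: x₁=199, y₁=12  (since 39601 − 275·144 = 1)
(199+12√275)^2 = 79201 + 4776√275
(199+12√275)^3 = 31521799 + 1900836√275
(199+12√275)^4 = 12545596801 + 756527952√275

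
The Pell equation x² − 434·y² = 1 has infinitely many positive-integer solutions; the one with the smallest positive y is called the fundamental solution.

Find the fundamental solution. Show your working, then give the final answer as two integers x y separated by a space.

[20; 1,4,1,40] for √434; ℓ=4 ⇒ convergent index 3
k=0  a_k=20  p_k/q_k = 20/1
…
k=2  a_k=4  p_k/q_k = 104/5
k=3  a_k=1  p_k/q_k = 125/6
fundamental: x₁=125, y₁=6  (since 15625 − 434·36 = 1)

125 6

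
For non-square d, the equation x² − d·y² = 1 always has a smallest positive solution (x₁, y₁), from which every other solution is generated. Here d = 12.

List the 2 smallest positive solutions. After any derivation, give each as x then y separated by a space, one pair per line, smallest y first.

7 2
97 28

√12 → a₀=3, period (2,6); ℓ=2 even so k=1
k=0  a_k=3  p_k/q_k = 3/1
k=1  a_k=2  p_k/q_k = 7/2
(x₁, y₁) = (7, 2);  7² − 12·2² = 1 ✓
k=2:  x_2 = 7·7+12·2·2 = 97,  y_2 = 7·2+2·7 = 28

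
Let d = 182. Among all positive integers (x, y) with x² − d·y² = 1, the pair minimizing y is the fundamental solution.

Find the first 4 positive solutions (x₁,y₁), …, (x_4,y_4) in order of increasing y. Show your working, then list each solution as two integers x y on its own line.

[13; 2,26] for √182; ℓ=2 ⇒ convergent index 1
step 0: (13, 1)  from 13·(1,0) + (0,1)
step 1: (27, 2)  from 2·(13,1) + (1,0)
fundamental: x₁=27, y₁=2  (since 729 − 182·4 = 1)
(x_2, y_2) = (27·27 + 182·2·2, 27·2 + 2·27) = (1457, 108)
(x_3, y_3) = (27·1457 + 182·2·108, 27·108 + 2·1457) = (78651, 5830)
(x_4, y_4) = (27·78651 + 182·2·5830, 27·5830 + 2·78651) = (4245697, 314712)

27 2
1457 108
78651 5830
4245697 314712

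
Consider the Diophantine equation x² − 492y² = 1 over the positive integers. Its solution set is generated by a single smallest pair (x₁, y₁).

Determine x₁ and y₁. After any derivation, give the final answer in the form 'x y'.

[22; 5,1,1,10,1,1,5,44] for √492; ℓ=8 ⇒ convergent index 7
k=0  a_k=22  p_k/q_k = 22/1
k=1  a_k=5  p_k/q_k = 111/5
k=2  a_k=1  p_k/q_k = 133/6
…
k=4  a_k=10  p_k/q_k = 2573/116
k=5  a_k=1  p_k/q_k = 2817/127
k=6  a_k=1  p_k/q_k = 5390/243
k=7  a_k=5  p_k/q_k = 29767/1342
→ (29767, 1342).  Check: 29767²=886074289, 492·1342²=886074288, difference 1.

29767 1342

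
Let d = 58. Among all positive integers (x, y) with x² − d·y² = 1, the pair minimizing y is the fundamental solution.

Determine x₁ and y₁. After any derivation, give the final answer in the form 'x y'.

19603 2574

[7; 1,1,1,1,1,1,14] for √58; ℓ=7 ⇒ convergent index 13
step 0: (7, 1)  from 7·(1,0) + (0,1)
step 1: (8, 1)  from 1·(7,1) + (1,0)
step 2: (15, 2)  from 1·(8,1) + (7,1)
step 3: (23, 3)  from 1·(15,2) + (8,1)
step 4: (38, 5)  from 1·(23,3) + (15,2)
step 5: (61, 8)  from 1·(38,5) + (23,3)
step 6: (99, 13)  from 1·(61,8) + (38,5)
step 7: (1447, 190)  from 14·(99,13) + (61,8)
step 8: (1546, 203)  from 1·(1447,190) + (99,13)
…
step 11: (7532, 989)  from 1·(4539,596) + (2993,393)
step 12: (12071, 1585)  from 1·(7532,989) + (4539,596)
step 13: (19603, 2574)  from 1·(12071,1585) + (7532,989)
→ (19603, 2574).  Check: 19603²=384277609, 58·2574²=384277608, difference 1.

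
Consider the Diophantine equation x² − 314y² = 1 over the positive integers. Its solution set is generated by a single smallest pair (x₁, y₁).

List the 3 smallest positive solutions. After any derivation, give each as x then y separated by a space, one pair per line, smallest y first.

√314 → a₀=17, period (1,2,1,1,2,1,34); ℓ=7 odd so k=13
k=0  a_k=17  p_k/q_k = 17/1
…
k=2  a_k=2  p_k/q_k = 53/3
…
k=5  a_k=2  p_k/q_k = 319/18
…
k=8  a_k=1  p_k/q_k = 15824/893
…
k=10  a_k=1  p_k/q_k = 62853/3547
k=11  a_k=1  p_k/q_k = 109882/6201
k=12  a_k=2  p_k/q_k = 282617/15949
k=13  a_k=1  p_k/q_k = 392499/22150
(x₁, y₁) = (392499, 22150);  392499² − 314·22150² = 1 ✓
(392499+22150√314)^2 = 308110930001 + 17387705700√314
(392499+22150√314)^3 = 241866463828532499 + 13649314199066450√314

392499 22150
308110930001 17387705700
241866463828532499 13649314199066450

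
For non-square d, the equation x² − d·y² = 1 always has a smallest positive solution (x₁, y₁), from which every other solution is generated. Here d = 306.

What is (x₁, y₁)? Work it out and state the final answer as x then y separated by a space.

35 2

d=306: √d = [17; 2,34] (ℓ=2, even), read p_1/q_1
a_0=17:  p_0=17·1+0=17,  q_0=17·0+1=1
a_1=2:  p_1=2·17+1=35,  q_1=2·1+0=2
fundamental: x₁=35, y₁=2  (since 1225 − 306·4 = 1)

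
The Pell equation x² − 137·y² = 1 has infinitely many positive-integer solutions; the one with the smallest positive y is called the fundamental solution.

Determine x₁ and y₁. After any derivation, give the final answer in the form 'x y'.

√137 → a₀=11, period (1,2,2,1,1,2,2,1,22); ℓ=9 odd so k=17
a_0=11:  p_0=11·1+0=11,  q_0=11·0+1=1
a_1=1:  p_1=1·11+1=12,  q_1=1·1+0=1
a_2=2:  p_2=2·12+11=35,  q_2=2·1+1=3
a_3=2:  p_3=2·35+12=82,  q_3=2·3+1=7
a_4=1:  p_4=1·82+35=117,  q_4=1·7+3=10
…
a_7=2:  p_7=2·515+199=1229,  q_7=2·44+17=105
…
a_9=22:  p_9=22·1744+1229=39597,  q_9=22·149+105=3383
…
a_12=2:  p_12=2·122279+41341=285899,  q_12=2·10447+3532=24426
…
a_16=2:  p_16=2·1796332+694077=4286741,  q_16=2·153471+59299=366241
a_17=1:  p_17=1·4286741+1796332=6083073,  q_17=1·366241+153471=519712
→ (6083073, 519712).  Check: 6083073²=37003777123329, 137·519712²=37003777123328, difference 1.

6083073 519712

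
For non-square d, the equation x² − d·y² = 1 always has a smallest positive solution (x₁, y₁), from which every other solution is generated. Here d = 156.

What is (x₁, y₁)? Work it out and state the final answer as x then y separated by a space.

25 2

√156 = [12; 2,24, …], period ℓ=2 (even) → k=1
i=0: a=12 ⇒ p=12, q=1
i=1: a=2 ⇒ p=25, q=2
fundamental: x₁=25, y₁=2  (since 625 − 156·4 = 1)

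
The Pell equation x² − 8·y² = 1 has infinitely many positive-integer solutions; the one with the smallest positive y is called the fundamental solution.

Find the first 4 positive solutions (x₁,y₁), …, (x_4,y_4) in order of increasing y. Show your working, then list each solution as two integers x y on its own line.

3 1
17 6
99 35
577 204

√8 = [2; 1,4, …], period ℓ=2 (even) → k=1
a_0=2:  p_0=2·1+0=2,  q_0=2·0+1=1
a_1=1:  p_1=1·2+1=3,  q_1=1·1+0=1
→ (3, 1).  Check: 3²=9, 8·1²=8, difference 1.
(3+1√8)^2 = 17 + 6√8
(3+1√8)^3 = 99 + 35√8
(3+1√8)^4 = 577 + 204√8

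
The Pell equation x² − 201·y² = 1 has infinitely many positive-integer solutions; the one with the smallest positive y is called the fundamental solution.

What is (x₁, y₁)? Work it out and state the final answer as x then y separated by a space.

√201 → a₀=14, period (5,1,1,1,2,…,1,5,28); ℓ=14 even so k=13
a_0=14:  p_0=14·1+0=14,  q_0=14·0+1=1
a_1=5:  p_1=5·14+1=71,  q_1=5·1+0=5
…
a_3=1:  p_3=1·85+71=156,  q_3=1·6+5=11
a_4=1:  p_4=1·156+85=241,  q_4=1·11+6=17
a_5=2:  p_5=2·241+156=638,  q_5=2·17+11=45
a_6=1:  p_6=1·638+241=879,  q_6=1·45+17=62
…
a_8=1:  p_8=1·7670+879=8549,  q_8=1·541+62=603
…
a_11=1:  p_11=1·33317+24768=58085,  q_11=1·2350+1747=4097
a_12=1:  p_12=1·58085+33317=91402,  q_12=1·4097+2350=6447
a_13=5:  p_13=5·91402+58085=515095,  q_13=5·6447+4097=36332
fundamental: x₁=515095, y₁=36332  (since 265322859025 − 201·1320014224 = 1)

515095 36332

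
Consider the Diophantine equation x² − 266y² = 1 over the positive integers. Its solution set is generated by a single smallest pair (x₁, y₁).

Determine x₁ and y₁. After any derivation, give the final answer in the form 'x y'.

685 42

√266 = [16; 3,4,3,32, …], period ℓ=4 (even) → k=3
step 0: (16, 1)  from 16·(1,0) + (0,1)
step 1: (49, 3)  from 3·(16,1) + (1,0)
step 2: (212, 13)  from 4·(49,3) + (16,1)
step 3: (685, 42)  from 3·(212,13) + (49,3)
fundamental: x₁=685, y₁=42  (since 469225 − 266·1764 = 1)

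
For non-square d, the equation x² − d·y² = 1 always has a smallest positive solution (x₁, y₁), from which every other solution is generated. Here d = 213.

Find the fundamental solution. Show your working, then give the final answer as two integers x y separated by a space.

194399 13320

d=213: √d = [14; 1,1,2,6,1,8,1,6,2,1,1,28] (ℓ=12, even), read p_11/q_11
a_0=14:  p_0=14·1+0=14,  q_0=14·0+1=1
…
a_6=8:  p_6=8·540+467=4787,  q_6=8·37+32=328
a_7=1:  p_7=1·4787+540=5327,  q_7=1·328+37=365
…
a_10=1:  p_10=1·78825+36749=115574,  q_10=1·5401+2518=7919
a_11=1:  p_11=1·115574+78825=194399,  q_11=1·7919+5401=13320
(x₁, y₁) = (194399, 13320);  194399² − 213·13320² = 1 ✓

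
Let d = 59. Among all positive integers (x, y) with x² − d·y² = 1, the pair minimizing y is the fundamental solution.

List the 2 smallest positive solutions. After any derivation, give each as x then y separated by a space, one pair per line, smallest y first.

530 69
561799 73140

[7; 1,2,7,2,1,14] for √59; ℓ=6 ⇒ convergent index 5
a_0=7:  p_0=7·1+0=7,  q_0=7·0+1=1
…
a_2=2:  p_2=2·8+7=23,  q_2=2·1+1=3
…
a_4=2:  p_4=2·169+23=361,  q_4=2·22+3=47
a_5=1:  p_5=1·361+169=530,  q_5=1·47+22=69
fundamental: x₁=530, y₁=69  (since 280900 − 59·4761 = 1)
(x_2, y_2) = (530·530 + 59·69·69, 530·69 + 69·530) = (561799, 73140)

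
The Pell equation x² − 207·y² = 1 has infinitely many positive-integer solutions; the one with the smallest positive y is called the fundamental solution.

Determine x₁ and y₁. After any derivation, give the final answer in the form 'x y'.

1151 80

d=207: √d = [14; 2,1,1,2,1,1,2,28] (ℓ=8, even), read p_7/q_7
a_0=14:  p_0=14·1+0=14,  q_0=14·0+1=1
…
a_3=1:  p_3=1·43+29=72,  q_3=1·3+2=5
…
a_5=1:  p_5=1·187+72=259,  q_5=1·13+5=18
a_6=1:  p_6=1·259+187=446,  q_6=1·18+13=31
a_7=2:  p_7=2·446+259=1151,  q_7=2·31+18=80
fundamental: x₁=1151, y₁=80  (since 1324801 − 207·6400 = 1)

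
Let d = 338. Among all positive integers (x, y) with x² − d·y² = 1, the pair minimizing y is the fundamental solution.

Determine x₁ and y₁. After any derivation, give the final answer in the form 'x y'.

114243 6214

√338 → a₀=18, period (2,1,1,2,36); ℓ=5 odd so k=9
k=0  a_k=18  p_k/q_k = 18/1
…
k=2  a_k=1  p_k/q_k = 55/3
k=3  a_k=1  p_k/q_k = 92/5
…
k=6  a_k=2  p_k/q_k = 17631/959
k=7  a_k=1  p_k/q_k = 26327/1432
k=8  a_k=1  p_k/q_k = 43958/2391
k=9  a_k=2  p_k/q_k = 114243/6214
→ (114243, 6214).  Check: 114243²=13051463049, 338·6214²=13051463048, difference 1.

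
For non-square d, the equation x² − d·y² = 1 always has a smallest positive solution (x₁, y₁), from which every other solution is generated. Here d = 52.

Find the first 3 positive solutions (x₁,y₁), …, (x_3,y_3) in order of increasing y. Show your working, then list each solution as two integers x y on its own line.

649 90
842401 116820
1093435849 151632270

√52 → a₀=7, period (4,1,2,1,4,14); ℓ=6 even so k=5
i=0: a=7 ⇒ p=7, q=1
i=1: a=4 ⇒ p=29, q=4
i=2: a=1 ⇒ p=36, q=5
i=3: a=2 ⇒ p=101, q=14
i=4: a=1 ⇒ p=137, q=19
i=5: a=4 ⇒ p=649, q=90
→ (649, 90).  Check: 649²=421201, 52·90²=421200, difference 1.
(x_2, y_2) = (649·649 + 52·90·90, 649·90 + 90·649) = (842401, 116820)
(x_3, y_3) = (649·842401 + 52·90·116820, 649·116820 + 90·842401) = (1093435849, 151632270)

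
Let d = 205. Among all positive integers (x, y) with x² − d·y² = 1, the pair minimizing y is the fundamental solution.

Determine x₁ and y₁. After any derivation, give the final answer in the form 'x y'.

39689 2772

d=205: √d = [14; 3,6,1,4,1,6,3,28] (ℓ=8, even), read p_7/q_7
k=0  a_k=14  p_k/q_k = 14/1
…
k=2  a_k=6  p_k/q_k = 272/19
…
k=4  a_k=4  p_k/q_k = 1532/107
k=5  a_k=1  p_k/q_k = 1847/129
k=6  a_k=6  p_k/q_k = 12614/881
k=7  a_k=3  p_k/q_k = 39689/2772
(x₁, y₁) = (39689, 2772);  39689² − 205·2772² = 1 ✓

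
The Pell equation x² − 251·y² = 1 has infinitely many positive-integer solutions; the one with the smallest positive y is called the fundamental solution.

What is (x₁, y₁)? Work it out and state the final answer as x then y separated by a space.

3674890 231957

d=251: √d = [15; 1,5,2,1,2,…,5,1,30] (ℓ=14, even), read p_13/q_13
step 0: (15, 1)  from 15·(1,0) + (0,1)
…
step 4: (301, 19)  from 1·(206,13) + (95,6)
step 5: (808, 51)  from 2·(301,19) + (206,13)
step 6: (1917, 121)  from 2·(808,51) + (301,19)
…
step 12: (3097857, 195535)  from 5·(577033,36422) + (212692,13425)
step 13: (3674890, 231957)  from 1·(3097857,195535) + (577033,36422)
fundamental: x₁=3674890, y₁=231957  (since 13504816512100 − 251·53804049849 = 1)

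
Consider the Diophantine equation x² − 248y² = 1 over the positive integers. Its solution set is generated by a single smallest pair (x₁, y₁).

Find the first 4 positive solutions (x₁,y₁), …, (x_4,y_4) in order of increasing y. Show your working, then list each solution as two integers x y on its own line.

63 4
7937 504
999999 63500
125991937 8000496

[15; 1,2,1,30] for √248; ℓ=4 ⇒ convergent index 3
k=0  a_k=15  p_k/q_k = 15/1
…
k=2  a_k=2  p_k/q_k = 47/3
k=3  a_k=1  p_k/q_k = 63/4
fundamental: x₁=63, y₁=4  (since 3969 − 248·16 = 1)
(63+4√248)^2 = 7937 + 504√248
(63+4√248)^3 = 999999 + 63500√248
(63+4√248)^4 = 125991937 + 8000496√248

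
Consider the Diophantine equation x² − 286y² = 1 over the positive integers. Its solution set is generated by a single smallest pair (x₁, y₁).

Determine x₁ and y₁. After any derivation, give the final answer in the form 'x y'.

[16; 1,10,3,3,2,3,3,10,1,32] for √286; ℓ=10 ⇒ convergent index 9
i=0: a=16 ⇒ p=16, q=1
i=1: a=1 ⇒ p=17, q=1
i=2: a=10 ⇒ p=186, q=11
…
i=5: a=2 ⇒ p=4397, q=260
i=6: a=3 ⇒ p=15102, q=893
…
i=8: a=10 ⇒ p=512132, q=30283
i=9: a=1 ⇒ p=561835, q=33222
→ (561835, 33222).  Check: 561835²=315658567225, 286·33222²=315658567224, difference 1.

561835 33222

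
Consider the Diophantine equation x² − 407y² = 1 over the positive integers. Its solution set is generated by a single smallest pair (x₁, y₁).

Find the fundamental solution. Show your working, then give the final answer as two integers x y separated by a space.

2663 132

[20; 5,1,2,1,5,40] for √407; ℓ=6 ⇒ convergent index 5
k=0  a_k=20  p_k/q_k = 20/1
k=1  a_k=5  p_k/q_k = 101/5
k=2  a_k=1  p_k/q_k = 121/6
k=3  a_k=2  p_k/q_k = 343/17
k=4  a_k=1  p_k/q_k = 464/23
k=5  a_k=5  p_k/q_k = 2663/132
fundamental: x₁=2663, y₁=132  (since 7091569 − 407·17424 = 1)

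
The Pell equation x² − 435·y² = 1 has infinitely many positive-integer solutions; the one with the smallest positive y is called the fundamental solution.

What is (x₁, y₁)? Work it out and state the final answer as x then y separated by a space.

146 7

d=435: √d = [20; 1,5,1,40] (ℓ=4, even), read p_3/q_3
k=0  a_k=20  p_k/q_k = 20/1
k=1  a_k=1  p_k/q_k = 21/1
k=2  a_k=5  p_k/q_k = 125/6
k=3  a_k=1  p_k/q_k = 146/7
fundamental: x₁=146, y₁=7  (since 21316 − 435·49 = 1)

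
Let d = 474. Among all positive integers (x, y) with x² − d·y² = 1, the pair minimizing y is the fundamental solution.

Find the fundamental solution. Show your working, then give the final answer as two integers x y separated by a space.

193549 8890

d=474: √d = [21; 1,3,2,1,1,…,3,1,42] (ℓ=14, even), read p_13/q_13
k=0  a_k=21  p_k/q_k = 21/1
…
k=2  a_k=3  p_k/q_k = 87/4
…
k=12  a_k=3  p_k/q_k = 149331/6859
k=13  a_k=1  p_k/q_k = 193549/8890
fundamental: x₁=193549, y₁=8890  (since 37461215401 − 474·79032100 = 1)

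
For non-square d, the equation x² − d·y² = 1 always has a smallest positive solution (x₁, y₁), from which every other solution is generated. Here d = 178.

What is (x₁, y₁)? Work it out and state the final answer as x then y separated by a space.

1601 120

√178 = [13; 2,1,12,1,2,26, …], period ℓ=6 (even) → k=5
a_0=13:  p_0=13·1+0=13,  q_0=13·0+1=1
a_1=2:  p_1=2·13+1=27,  q_1=2·1+0=2
…
a_3=12:  p_3=12·40+27=507,  q_3=12·3+2=38
a_4=1:  p_4=1·507+40=547,  q_4=1·38+3=41
a_5=2:  p_5=2·547+507=1601,  q_5=2·41+38=120
fundamental: x₁=1601, y₁=120  (since 2563201 − 178·14400 = 1)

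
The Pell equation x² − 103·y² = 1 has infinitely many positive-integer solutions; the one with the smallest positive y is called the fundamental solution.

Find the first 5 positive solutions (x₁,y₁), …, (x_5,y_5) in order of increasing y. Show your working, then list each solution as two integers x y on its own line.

227528 22419
103537981567 10201900464
47115579739725224 4642436017523565
21440227253936863550977 2112568364380001494176
9756504053220377800313664488 961336909616663523916230291

[10; 6,1,2,1,1,9,1,1,2,1,6,20] for √103; ℓ=12 ⇒ convergent index 11
k=0  a_k=10  p_k/q_k = 10/1
…
k=9  a_k=2  p_k/q_k = 24266/2391
k=10  a_k=1  p_k/q_k = 33877/3338
k=11  a_k=6  p_k/q_k = 227528/22419
→ (227528, 22419).  Check: 227528²=51768990784, 103·22419²=51768990783, difference 1.
k=2:  x_2 = 227528·227528+103·22419·22419 = 103537981567,  y_2 = 227528·22419+22419·227528 = 10201900464
k=3:  x_3 = 227528·103537981567+103·22419·10201900464 = 47115579739725224,  y_3 = 227528·10201900464+22419·103537981567 = 4642436017523565
k=4:  x_4 = 227528·47115579739725224+103·22419·4642436017523565 = 21440227253936863550977,  y_4 = 227528·4642436017523565+22419·47115579739725224 = 2112568364380001494176
k=5:  x_5 = 227528·21440227253936863550977+103·22419·2112568364380001494176 = 9756504053220377800313664488,  y_5 = 227528·2112568364380001494176+22419·21440227253936863550977 = 961336909616663523916230291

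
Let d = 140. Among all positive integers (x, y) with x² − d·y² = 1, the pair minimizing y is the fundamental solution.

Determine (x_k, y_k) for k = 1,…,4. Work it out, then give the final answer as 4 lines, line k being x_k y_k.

71 6
10081 852
1431431 120978
203253121 17178024

d=140: √d = [11; 1,4,1,22] (ℓ=4, even), read p_3/q_3
i=0: a=11 ⇒ p=11, q=1
i=1: a=1 ⇒ p=12, q=1
i=2: a=4 ⇒ p=59, q=5
i=3: a=1 ⇒ p=71, q=6
(x₁, y₁) = (71, 6);  71² − 140·6² = 1 ✓
(71+6√140)^2 = 10081 + 852√140
(71+6√140)^3 = 1431431 + 120978√140
(71+6√140)^4 = 203253121 + 17178024√140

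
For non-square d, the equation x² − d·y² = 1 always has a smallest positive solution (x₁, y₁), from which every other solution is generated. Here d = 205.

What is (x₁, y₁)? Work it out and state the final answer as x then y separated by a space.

d=205: √d = [14; 3,6,1,4,1,6,3,28] (ℓ=8, even), read p_7/q_7
step 0: (14, 1)  from 14·(1,0) + (0,1)
…
step 3: (315, 22)  from 1·(272,19) + (43,3)
step 4: (1532, 107)  from 4·(315,22) + (272,19)
…
step 6: (12614, 881)  from 6·(1847,129) + (1532,107)
step 7: (39689, 2772)  from 3·(12614,881) + (1847,129)
fundamental: x₁=39689, y₁=2772  (since 1575216721 − 205·7683984 = 1)

39689 2772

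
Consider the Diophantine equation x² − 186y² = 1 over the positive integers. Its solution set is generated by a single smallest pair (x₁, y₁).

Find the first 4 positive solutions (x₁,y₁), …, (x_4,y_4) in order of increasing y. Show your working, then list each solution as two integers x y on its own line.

7501 550
112530001 8251100
1688175067501 123783001650
25326002250120001 1856992582502200

d=186: √d = [13; 1,1,1,3,4,3,1,1,1,26] (ℓ=10, even), read p_9/q_9
i=0: a=13 ⇒ p=13, q=1
i=1: a=1 ⇒ p=14, q=1
…
i=3: a=1 ⇒ p=41, q=3
…
i=6: a=3 ⇒ p=2073, q=152
…
i=8: a=1 ⇒ p=4787, q=351
i=9: a=1 ⇒ p=7501, q=550
fundamental: x₁=7501, y₁=550  (since 56265001 − 186·302500 = 1)
k=2:  x_2 = 7501·7501+186·550·550 = 112530001,  y_2 = 7501·550+550·7501 = 8251100
k=3:  x_3 = 7501·112530001+186·550·8251100 = 1688175067501,  y_3 = 7501·8251100+550·112530001 = 123783001650
k=4:  x_4 = 7501·1688175067501+186·550·123783001650 = 25326002250120001,  y_4 = 7501·123783001650+550·1688175067501 = 1856992582502200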